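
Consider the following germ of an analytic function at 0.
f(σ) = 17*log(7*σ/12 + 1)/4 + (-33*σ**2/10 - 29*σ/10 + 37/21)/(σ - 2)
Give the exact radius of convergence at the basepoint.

Denominator factor (σ - 2): pole of order 1 at 2, modulus 2.
Branch term (17/4)*log(1 - σ/(-12/7)): its argument vanishes at σ = -12/7, a logarithmic branch point, modulus 12/7.
The radius of convergence is the smallest modulus among the singular points: 12/7.

The radius of convergence is 12/7.


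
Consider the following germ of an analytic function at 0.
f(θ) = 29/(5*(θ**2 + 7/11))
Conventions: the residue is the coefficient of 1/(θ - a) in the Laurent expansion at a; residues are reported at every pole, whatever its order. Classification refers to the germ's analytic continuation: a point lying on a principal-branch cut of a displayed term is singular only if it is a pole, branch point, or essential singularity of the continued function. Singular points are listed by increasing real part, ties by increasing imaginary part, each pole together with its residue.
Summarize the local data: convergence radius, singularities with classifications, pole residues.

Radius of convergence at 0: (1/11)*sqrt(77).
At -((1/11)*sqrt(77))*i: a pole of order 1; residue ((29/70)*sqrt(77))*i.
At ((1/11)*sqrt(77))*i: a pole of order 1; residue -((29/70)*sqrt(77))*i.

Denominator factor (θ**2 + 7/11): discriminant -28/11, complex-conjugate roots ((1/11)*sqrt(77))*i and -((1/11)*sqrt(77))*i; poles of order 1, moduli (1/11)*sqrt(77) and (1/11)*sqrt(77).
The radius of convergence is the smallest modulus among the singular points: (1/11)*sqrt(77).
The factor θ**2 + 7/11 splits as (θ - a)(θ - a') with a = -((1/11)*sqrt(77))*i, a' = ((1/11)*sqrt(77))*i. At the order-1 pole a set g(θ) = (θ - a)*f(θ) = [29/5] / (θ - a').
Simple pole: residue = g(a) at a = -((1/11)*sqrt(77))*i, which is ((29/70)*sqrt(77))*i.
The factor θ**2 + 7/11 splits as (θ - a)(θ - a') with a = ((1/11)*sqrt(77))*i, a' = -((1/11)*sqrt(77))*i. At the order-1 pole a set g(θ) = (θ - a)*f(θ) = [29/5] / (θ - a').
Simple pole: residue = g(a) at a = ((1/11)*sqrt(77))*i, which is -((29/70)*sqrt(77))*i.
List the singular points by increasing real part (a conjugate pair: the negative imaginary part first).


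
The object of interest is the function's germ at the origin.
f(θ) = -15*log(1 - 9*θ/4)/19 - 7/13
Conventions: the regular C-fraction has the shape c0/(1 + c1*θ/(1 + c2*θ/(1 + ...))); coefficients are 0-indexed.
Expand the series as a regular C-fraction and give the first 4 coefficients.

The regular C-fraction coefficients are [-7/13, 1755/532, -4707/1064, -399/4184].

Taylor coefficients (expand at 0): a_0 = -7/13, a_1 = 135/76, a_2 = 1215/608, a_3 = 3645/1216.
c0 = a_0 = -7/13. Peel one level at a time: if S = 1 + c*θ/S' with S'(0) = 1, then c is the θ-coefficient of S and S' = c*θ/(S - 1).
S_1 = c0/f = 1 + (1755/532)*θ + (8260785/566048)*θ^2 + ...; c1 = 1755/532.
S_2 = c1*θ/(S_1 - 1) = 1 + (-4707/1064)*θ + (-27/64)*θ^2 + ...; c2 = -4707/1064.
S_3 = c2*θ/(S_2 - 1) = 1 + (-399/4184)*θ + ...; c3 = -399/4184.


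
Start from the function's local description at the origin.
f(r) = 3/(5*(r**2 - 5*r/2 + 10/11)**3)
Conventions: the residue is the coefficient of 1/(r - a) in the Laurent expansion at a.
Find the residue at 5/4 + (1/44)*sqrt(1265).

The residue is (69696/7604375)*sqrt(1265).

The factor r**2 - 5*r/2 + 10/11 splits as (r - a)(r - a') with a = 5/4 + (1/44)*sqrt(1265), a' = 5/4 - (1/44)*sqrt(1265). At the order-3 pole a set g(r) = (r - a)^3*f(r) = [3/5] / (r - a')^3.
Order-3 pole: residue = g''(a)/2; g''(5/4 + (1/44)*sqrt(1265)) = (139392/7604375)*sqrt(1265), so the residue is (69696/7604375)*sqrt(1265).


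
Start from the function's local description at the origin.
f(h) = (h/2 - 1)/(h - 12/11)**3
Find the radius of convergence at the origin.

The radius of convergence is 12/11.

Denominator factor (h - 12/11)^3: pole of order 3 at 12/11, modulus 12/11.
The radius of convergence is the smallest modulus among the singular points: 12/11.


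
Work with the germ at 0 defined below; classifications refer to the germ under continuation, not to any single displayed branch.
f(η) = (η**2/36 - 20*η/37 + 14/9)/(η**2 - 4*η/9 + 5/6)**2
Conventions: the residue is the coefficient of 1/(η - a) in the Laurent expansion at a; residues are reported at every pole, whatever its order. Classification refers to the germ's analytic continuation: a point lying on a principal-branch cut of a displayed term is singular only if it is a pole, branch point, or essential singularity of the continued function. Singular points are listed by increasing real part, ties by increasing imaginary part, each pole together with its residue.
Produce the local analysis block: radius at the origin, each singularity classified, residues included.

Denominator factor (η**2 - 4*η/9 + 5/6)^2: discriminant -254/81, complex-conjugate roots (2/9) + ((1/18)*sqrt(254))*i and (2/9) - ((1/18)*sqrt(254))*i; poles of order 2, moduli (1/6)*sqrt(30) and (1/6)*sqrt(30).
The radius of convergence is the smallest modulus among the singular points: (1/6)*sqrt(30).
The factor η**2 - 4*η/9 + 5/6 splits as (η - a)(η - a') with a = (2/9) - ((1/18)*sqrt(254))*i, a' = (2/9) + ((1/18)*sqrt(254))*i. At the order-2 pole a set g(η) = (η - a)^2*f(η) = [η**2/36 - 20*η/37 + 14/9] / (η - a')^2.
Order-2 pole: residue = g'(a); g'((2/9) - ((1/18)*sqrt(254))*i) = ((314739/9548368)*sqrt(254))*i, so the residue is ((314739/9548368)*sqrt(254))*i.
The factor η**2 - 4*η/9 + 5/6 splits as (η - a)(η - a') with a = (2/9) + ((1/18)*sqrt(254))*i, a' = (2/9) - ((1/18)*sqrt(254))*i. At the order-2 pole a set g(η) = (η - a)^2*f(η) = [η**2/36 - 20*η/37 + 14/9] / (η - a')^2.
Order-2 pole: residue = g'(a); g'((2/9) + ((1/18)*sqrt(254))*i) = -((314739/9548368)*sqrt(254))*i, so the residue is -((314739/9548368)*sqrt(254))*i.
List the singular points by increasing real part (a conjugate pair: the negative imaginary part first).

Radius of convergence at 0: (1/6)*sqrt(30).
At (2/9) - ((1/18)*sqrt(254))*i: a pole of order 2; residue ((314739/9548368)*sqrt(254))*i.
At (2/9) + ((1/18)*sqrt(254))*i: a pole of order 2; residue -((314739/9548368)*sqrt(254))*i.


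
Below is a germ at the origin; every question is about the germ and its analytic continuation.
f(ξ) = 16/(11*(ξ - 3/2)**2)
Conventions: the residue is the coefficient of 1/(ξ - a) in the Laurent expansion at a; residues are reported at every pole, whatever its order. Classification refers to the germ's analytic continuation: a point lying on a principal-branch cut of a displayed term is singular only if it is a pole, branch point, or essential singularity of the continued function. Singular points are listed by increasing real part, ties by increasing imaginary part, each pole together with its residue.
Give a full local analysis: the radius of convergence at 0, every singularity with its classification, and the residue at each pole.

Denominator factor (ξ - 3/2)^2: pole of order 2 at 3/2, modulus 3/2.
The radius of convergence is the smallest modulus among the singular points: 3/2.
At the order-2 pole 3/2 set g(ξ) = (ξ - (3/2))^2*f(ξ) = 16/11.
Order-2 pole: residue = g'(a); g'(3/2) = 0, so the residue is 0.

Radius of convergence at 0: 3/2.
At 3/2: a pole of order 2; residue 0.


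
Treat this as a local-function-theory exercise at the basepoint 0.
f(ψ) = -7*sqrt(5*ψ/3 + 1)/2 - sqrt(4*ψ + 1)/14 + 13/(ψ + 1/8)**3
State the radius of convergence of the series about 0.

Denominator factor (ψ + 1/8)^3: pole of order 3 at -1/8, modulus 1/8.
Branch term (-1/14)*sqrt(1 - ψ/(-1/4)): its argument vanishes at ψ = -1/4, a square-root branch point, modulus 1/4.
Branch term (-7/2)*sqrt(1 - ψ/(-3/5)): its argument vanishes at ψ = -3/5, a square-root branch point, modulus 3/5.
The radius of convergence is the smallest modulus among the singular points: 1/8.

The radius of convergence is 1/8.


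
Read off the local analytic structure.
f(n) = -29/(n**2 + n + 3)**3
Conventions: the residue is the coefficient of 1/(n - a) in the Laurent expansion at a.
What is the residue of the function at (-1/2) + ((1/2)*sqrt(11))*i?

The residue is ((174/1331)*sqrt(11))*i.

The factor n**2 + n + 3 splits as (n - a)(n - a') with a = (-1/2) + ((1/2)*sqrt(11))*i, a' = (-1/2) - ((1/2)*sqrt(11))*i. At the order-3 pole a set g(n) = (n - a)^3*f(n) = [-29] / (n - a')^3.
Order-3 pole: residue = g''(a)/2; g''((-1/2) + ((1/2)*sqrt(11))*i) = ((348/1331)*sqrt(11))*i, so the residue is ((174/1331)*sqrt(11))*i.


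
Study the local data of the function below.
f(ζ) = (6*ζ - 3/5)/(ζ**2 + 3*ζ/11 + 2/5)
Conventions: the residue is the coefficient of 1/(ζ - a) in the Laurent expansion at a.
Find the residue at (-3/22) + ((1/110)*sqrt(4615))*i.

The factor ζ**2 + 3*ζ/11 + 2/5 splits as (ζ - a)(ζ - a') with a = (-3/22) + ((1/110)*sqrt(4615))*i, a' = (-3/22) - ((1/110)*sqrt(4615))*i. At the order-1 pole a set g(ζ) = (ζ - a)*f(ζ) = [6*ζ - 3/5] / (ζ - a').
Simple pole: residue = g(a) at a = (-3/22) + ((1/110)*sqrt(4615))*i, which is (3) + ((6/355)*sqrt(4615))*i.

The residue is (3) + ((6/355)*sqrt(4615))*i.


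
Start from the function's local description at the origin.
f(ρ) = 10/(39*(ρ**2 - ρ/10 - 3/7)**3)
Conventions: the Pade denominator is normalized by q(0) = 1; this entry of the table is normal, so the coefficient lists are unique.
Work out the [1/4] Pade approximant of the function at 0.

The Pade approximant has numerator coefficients [-3430/1053, 240100/308529]; denominator coefficients [1, 1351/2930, -615643/87900, -43757/27000, 6617401/395550].

Taylor coefficients needed (expand at 0): a_0 = -3430/1053, a_1 = 2401/1053, a_2 = -376957/15795, a_3 = 6168169/284310, a_4 = -676464943/5686200, a_5 = 110865711607/852930000.
Write the denominator as Q(ρ) = 1 + q1*ρ + q2*ρ^2 + q3*ρ^3 + q4*ρ^4. Requiring Q*f - P = O(ρ^6) with deg P <= 1 kills the coefficients of ρ^2..ρ^5 in Q*f:
  ρ^2: a_2 + q1*a_1 + q2*a_0 = 0, i.e. -376957/15795 + (2401/1053)*q1 + (-3430/1053)*q2 = 0.
  ρ^3: a_3 + q1*a_2 + q2*a_1 + q3*a_0 = 0, i.e. 6168169/284310 + (-376957/15795)*q1 + (2401/1053)*q2 + (-3430/1053)*q3 = 0.
  ρ^4: a_4 + q1*a_3 + q2*a_2 + q3*a_1 + q4*a_0 = 0, i.e. -676464943/5686200 + (6168169/284310)*q1 + (-376957/15795)*q2 + (2401/1053)*q3 + (-3430/1053)*q4 = 0.
  ρ^5: a_5 + q1*a_4 + q2*a_3 + q3*a_2 + q4*a_1 = 0, i.e. 110865711607/852930000 + (-676464943/5686200)*q1 + (6168169/284310)*q2 + (-376957/15795)*q3 + (2401/1053)*q4 = 0.
Solving this linear system: q1 = 1351/2930, q2 = -615643/87900, q3 = -43757/27000, q4 = 6617401/395550.
The numerator is Q*f truncated at degree 1: P0 = a_0 = -3430/1053; P1 = a_1 + q1*a_0 = 240100/308529.


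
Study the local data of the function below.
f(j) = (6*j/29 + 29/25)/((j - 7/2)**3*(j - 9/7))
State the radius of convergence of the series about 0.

Denominator factor (j - 9/7): pole of order 1 at 9/7, modulus 9/7.
Denominator factor (j - 7/2)^3: pole of order 3 at 7/2, modulus 7/2.
The radius of convergence is the smallest modulus among the singular points: 9/7.

The radius of convergence is 9/7.


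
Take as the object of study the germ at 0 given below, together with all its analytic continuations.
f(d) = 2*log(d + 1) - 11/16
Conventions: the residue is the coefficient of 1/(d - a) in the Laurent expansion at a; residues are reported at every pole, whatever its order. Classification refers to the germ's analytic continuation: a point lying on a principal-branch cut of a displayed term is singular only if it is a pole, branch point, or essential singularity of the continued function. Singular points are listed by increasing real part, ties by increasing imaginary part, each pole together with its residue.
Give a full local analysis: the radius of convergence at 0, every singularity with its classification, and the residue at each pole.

Branch term (2)*log(1 - d/(-1)): its argument vanishes at d = -1, a logarithmic branch point, modulus 1.
The radius of convergence is the smallest modulus among the singular points: 1.

Radius of convergence at 0: 1.
At -1: a logarithmic branch point.


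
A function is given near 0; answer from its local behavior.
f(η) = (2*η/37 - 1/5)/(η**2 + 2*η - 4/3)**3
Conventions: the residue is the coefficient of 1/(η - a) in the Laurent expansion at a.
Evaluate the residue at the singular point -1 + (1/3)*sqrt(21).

The factor η**2 + 2*η - 4/3 splits as (η - a)(η - a') with a = -1 + (1/3)*sqrt(21), a' = -1 - (1/3)*sqrt(21). At the order-3 pole a set g(η) = (η - a)^3*f(η) = [2*η/37 - 1/5] / (η - a')^3.
Order-3 pole: residue = g''(a)/2; g''(-1 + (1/3)*sqrt(21)) = -(1269/507640)*sqrt(21), so the residue is -(1269/1015280)*sqrt(21).

The residue is -(1269/1015280)*sqrt(21).


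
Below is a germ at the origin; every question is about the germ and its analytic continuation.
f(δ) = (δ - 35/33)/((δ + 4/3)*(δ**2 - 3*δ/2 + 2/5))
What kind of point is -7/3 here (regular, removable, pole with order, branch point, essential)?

Denominator factors: δ + 4/3 = -1 at δ = -7/3; δ**2 - 3*δ/2 + 2/5 = 841/90 at δ = -7/3 — none vanishes.
So the germ continues analytically to -7/3.

The point is a regular point.


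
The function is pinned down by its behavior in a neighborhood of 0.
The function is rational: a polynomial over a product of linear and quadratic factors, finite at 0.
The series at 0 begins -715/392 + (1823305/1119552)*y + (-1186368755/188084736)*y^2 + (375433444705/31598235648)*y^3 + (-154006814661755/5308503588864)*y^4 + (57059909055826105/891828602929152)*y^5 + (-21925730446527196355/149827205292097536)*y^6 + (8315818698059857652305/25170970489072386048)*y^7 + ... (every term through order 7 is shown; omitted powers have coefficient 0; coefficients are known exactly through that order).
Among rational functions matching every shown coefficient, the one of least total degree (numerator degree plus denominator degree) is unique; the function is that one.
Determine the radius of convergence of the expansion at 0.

The radius of convergence is -1/2 + (1/22)*sqrt(429).

No rational of total degree below 5 reproduces all 8 coefficients; solving the [1/4] Pade equations on them gives f(y) = (-28*y/17 - 13/7)/((y**2 - y - 7/11)*(y**2 - y/3 - 8/5)), whose expansion matches every shown term.
Denominator factor (y**2 - y/3 - 8/5): discriminant 293/45, real irrational roots 1/6 + (1/30)*sqrt(1465) and 1/6 - (1/30)*sqrt(1465); poles of order 1, moduli 1/6 + (1/30)*sqrt(1465) and -1/6 + (1/30)*sqrt(1465).
Denominator factor (y**2 - y - 7/11): discriminant 39/11, real irrational roots 1/2 + (1/22)*sqrt(429) and 1/2 - (1/22)*sqrt(429); poles of order 1, moduli 1/2 + (1/22)*sqrt(429) and -1/2 + (1/22)*sqrt(429).
The radius of convergence is the smallest modulus among the singular points: -1/2 + (1/22)*sqrt(429).


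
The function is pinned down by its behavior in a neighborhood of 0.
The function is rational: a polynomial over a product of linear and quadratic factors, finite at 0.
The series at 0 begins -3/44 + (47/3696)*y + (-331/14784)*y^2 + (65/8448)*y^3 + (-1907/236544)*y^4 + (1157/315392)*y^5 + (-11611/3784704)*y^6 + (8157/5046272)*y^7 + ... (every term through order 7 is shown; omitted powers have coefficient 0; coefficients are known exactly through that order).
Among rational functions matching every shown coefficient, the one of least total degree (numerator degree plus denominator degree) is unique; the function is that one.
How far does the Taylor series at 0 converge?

No rational of total degree below 4 reproduces all 8 coefficients; solving the [1/3] Pade equations on them gives f(y) = (5*y/21 - 6/11)/((y - 2)*(y**2 - y - 4)), whose expansion matches every shown term.
Denominator factor (y**2 - y - 4): discriminant 17, real irrational roots 1/2 + (1/2)*sqrt(17) and 1/2 - (1/2)*sqrt(17); poles of order 1, moduli 1/2 + (1/2)*sqrt(17) and -1/2 + (1/2)*sqrt(17).
Denominator factor (y - 2): pole of order 1 at 2, modulus 2.
The radius of convergence is the smallest modulus among the singular points: -1/2 + (1/2)*sqrt(17).

The radius of convergence is -1/2 + (1/2)*sqrt(17).


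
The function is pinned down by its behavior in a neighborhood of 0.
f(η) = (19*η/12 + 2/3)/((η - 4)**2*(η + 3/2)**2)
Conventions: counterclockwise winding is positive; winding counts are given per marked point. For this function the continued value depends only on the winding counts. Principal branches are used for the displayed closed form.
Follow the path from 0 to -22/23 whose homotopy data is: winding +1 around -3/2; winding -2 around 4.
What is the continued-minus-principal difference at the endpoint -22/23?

Continued minus principal equals 0.

The function is rational, hence single-valued: continuing it around any pole returns the same value, so the difference is 0.


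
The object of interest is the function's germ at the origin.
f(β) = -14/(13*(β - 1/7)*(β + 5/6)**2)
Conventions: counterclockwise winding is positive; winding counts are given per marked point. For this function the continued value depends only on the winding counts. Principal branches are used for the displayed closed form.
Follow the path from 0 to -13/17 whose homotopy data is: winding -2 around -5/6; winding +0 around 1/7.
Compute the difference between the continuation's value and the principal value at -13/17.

The function is rational, hence single-valued: continuing it around any pole returns the same value, so the difference is 0.

Continued minus principal equals 0.


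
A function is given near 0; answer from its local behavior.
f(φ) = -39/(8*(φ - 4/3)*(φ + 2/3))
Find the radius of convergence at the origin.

Denominator factor (φ + 2/3): pole of order 1 at -2/3, modulus 2/3.
Denominator factor (φ - 4/3): pole of order 1 at 4/3, modulus 4/3.
The radius of convergence is the smallest modulus among the singular points: 2/3.

The radius of convergence is 2/3.


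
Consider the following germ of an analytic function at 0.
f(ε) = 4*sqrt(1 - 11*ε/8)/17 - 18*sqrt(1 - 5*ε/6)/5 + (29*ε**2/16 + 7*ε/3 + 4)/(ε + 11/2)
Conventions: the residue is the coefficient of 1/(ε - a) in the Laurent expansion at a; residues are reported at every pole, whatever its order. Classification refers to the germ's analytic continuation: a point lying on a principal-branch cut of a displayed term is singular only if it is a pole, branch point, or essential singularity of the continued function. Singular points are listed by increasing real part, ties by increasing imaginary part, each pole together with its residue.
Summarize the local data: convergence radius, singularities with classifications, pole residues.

Denominator factor (ε + 11/2): pole of order 1 at -11/2, modulus 11/2.
Branch term (-18/5)*sqrt(1 - ε/(6/5)): its argument vanishes at ε = 6/5, a square-root branch point, modulus 6/5.
Branch term (4/17)*sqrt(1 - ε/(8/11)): its argument vanishes at ε = 8/11, a square-root branch point, modulus 8/11.
The radius of convergence is the smallest modulus among the singular points: 8/11.
The branch terms are analytic at -11/2 and contribute nothing to the residue; only the rational part matters.
At the order-1 pole -11/2 set g(ε) = (ε - (-11/2))*(rational part) = 29*ε**2/16 + 7*ε/3 + 4.
Simple pole: residue = g(a) at a = -11/2, which is 8831/192.
List the singular points by increasing real part (a conjugate pair: the negative imaginary part first).

Radius of convergence at 0: 8/11.
At -11/2: a pole of order 1; residue 8831/192.
At 8/11: an algebraic (square-root) branch point.
At 6/5: an algebraic (square-root) branch point.


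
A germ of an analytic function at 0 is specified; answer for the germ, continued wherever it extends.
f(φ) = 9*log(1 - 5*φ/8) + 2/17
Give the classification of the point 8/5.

The point is a logarithmic branch point.

The term (9)*log(1 - φ/(8/5)) has argument 1 - 8/5/(8/5) = 0 at 8/5: a logarithmic (infinitely-sheeted) branch point; the remaining terms are analytic or single-valued there.


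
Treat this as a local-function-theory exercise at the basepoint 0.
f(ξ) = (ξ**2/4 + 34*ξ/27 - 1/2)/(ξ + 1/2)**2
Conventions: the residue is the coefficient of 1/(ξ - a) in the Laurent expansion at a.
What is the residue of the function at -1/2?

The residue is 109/108.

At the order-2 pole -1/2 set g(ξ) = (ξ - (-1/2))^2*f(ξ) = ξ**2/4 + 34*ξ/27 - 1/2.
Order-2 pole: residue = g'(a); g'(-1/2) = 109/108, so the residue is 109/108.


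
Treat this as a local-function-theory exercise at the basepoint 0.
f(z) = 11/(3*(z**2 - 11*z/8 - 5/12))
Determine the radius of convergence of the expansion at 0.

The radius of convergence is -11/16 + (1/48)*sqrt(2049).

Denominator factor (z**2 - 11*z/8 - 5/12): discriminant 683/192, real irrational roots 11/16 + (1/48)*sqrt(2049) and 11/16 - (1/48)*sqrt(2049); poles of order 1, moduli 11/16 + (1/48)*sqrt(2049) and -11/16 + (1/48)*sqrt(2049).
The radius of convergence is the smallest modulus among the singular points: -11/16 + (1/48)*sqrt(2049).


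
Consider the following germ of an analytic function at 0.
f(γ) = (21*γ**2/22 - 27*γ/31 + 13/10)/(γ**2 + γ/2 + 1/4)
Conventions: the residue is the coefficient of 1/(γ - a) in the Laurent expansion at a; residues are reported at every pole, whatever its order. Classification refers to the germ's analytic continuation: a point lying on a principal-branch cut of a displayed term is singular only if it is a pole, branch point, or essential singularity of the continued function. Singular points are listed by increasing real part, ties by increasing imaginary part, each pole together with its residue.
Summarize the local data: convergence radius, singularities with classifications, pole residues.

Radius of convergence at 0: 1/2.
At (-1/4) - ((1/4)*sqrt(3))*i: a pole of order 1; residue (-1839/2728) + ((38149/40920)*sqrt(3))*i.
At (-1/4) + ((1/4)*sqrt(3))*i: a pole of order 1; residue (-1839/2728) - ((38149/40920)*sqrt(3))*i.

Denominator factor (γ**2 + γ/2 + 1/4): discriminant -3/4, complex-conjugate roots (-1/4) + ((1/4)*sqrt(3))*i and (-1/4) - ((1/4)*sqrt(3))*i; poles of order 1, moduli 1/2 and 1/2.
The radius of convergence is the smallest modulus among the singular points: 1/2.
The factor γ**2 + γ/2 + 1/4 splits as (γ - a)(γ - a') with a = (-1/4) - ((1/4)*sqrt(3))*i, a' = (-1/4) + ((1/4)*sqrt(3))*i. At the order-1 pole a set g(γ) = (γ - a)*f(γ) = [21*γ**2/22 - 27*γ/31 + 13/10] / (γ - a').
Simple pole: residue = g(a) at a = (-1/4) - ((1/4)*sqrt(3))*i, which is (-1839/2728) + ((38149/40920)*sqrt(3))*i.
The factor γ**2 + γ/2 + 1/4 splits as (γ - a)(γ - a') with a = (-1/4) + ((1/4)*sqrt(3))*i, a' = (-1/4) - ((1/4)*sqrt(3))*i. At the order-1 pole a set g(γ) = (γ - a)*f(γ) = [21*γ**2/22 - 27*γ/31 + 13/10] / (γ - a').
Simple pole: residue = g(a) at a = (-1/4) + ((1/4)*sqrt(3))*i, which is (-1839/2728) - ((38149/40920)*sqrt(3))*i.
List the singular points by increasing real part (a conjugate pair: the negative imaginary part first).


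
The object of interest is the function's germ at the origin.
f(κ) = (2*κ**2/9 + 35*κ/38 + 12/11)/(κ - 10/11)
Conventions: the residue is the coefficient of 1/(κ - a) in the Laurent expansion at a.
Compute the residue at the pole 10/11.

At the order-1 pole 10/11 set g(κ) = (κ - (10/11))*f(κ) = 2*κ**2/9 + 35*κ/38 + 12/11.
Simple pole: residue = g(a) at a = 10/11, which is 43697/20691.

The residue is 43697/20691.


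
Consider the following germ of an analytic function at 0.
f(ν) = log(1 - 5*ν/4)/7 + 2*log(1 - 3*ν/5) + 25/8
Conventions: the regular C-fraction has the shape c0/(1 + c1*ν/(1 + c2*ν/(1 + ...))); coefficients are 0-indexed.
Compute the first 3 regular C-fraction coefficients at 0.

Taylor coefficients (expand at 0): a_0 = 25/8, a_1 = -193/140, a_2 = -2641/5600.
c0 = a_0 = 25/8. Peel one level at a time: if S = 1 + c*ν/S' with S'(0) = 1, then c is the ν-coefficient of S and S' = c*ν/(S - 1).
S_1 = c0/f = 1 + (386/875)*ν + (1058159/3062500)*ν^2 + ...; c1 = 386/875.
S_2 = c1*ν/(S_1 - 1) = 1 + (-1058159/1351000)*ν + ...; c2 = -1058159/1351000.

The regular C-fraction coefficients are [25/8, 386/875, -1058159/1351000].


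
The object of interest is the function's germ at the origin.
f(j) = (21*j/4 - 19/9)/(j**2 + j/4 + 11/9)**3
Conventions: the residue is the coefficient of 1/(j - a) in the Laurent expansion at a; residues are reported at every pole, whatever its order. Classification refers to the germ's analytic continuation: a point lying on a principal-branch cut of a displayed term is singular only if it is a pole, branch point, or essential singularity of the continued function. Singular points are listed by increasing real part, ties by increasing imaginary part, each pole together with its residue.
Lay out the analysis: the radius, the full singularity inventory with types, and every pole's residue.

Radius of convergence at 0: (1/3)*sqrt(11).
At (-1/8) - ((1/24)*sqrt(695))*i: a pole of order 3; residue -((4131648/335702375)*sqrt(695))*i.
At (-1/8) + ((1/24)*sqrt(695))*i: a pole of order 3; residue ((4131648/335702375)*sqrt(695))*i.

Denominator factor (j**2 + j/4 + 11/9)^3: discriminant -695/144, complex-conjugate roots (-1/8) + ((1/24)*sqrt(695))*i and (-1/8) - ((1/24)*sqrt(695))*i; poles of order 3, moduli (1/3)*sqrt(11) and (1/3)*sqrt(11).
The radius of convergence is the smallest modulus among the singular points: (1/3)*sqrt(11).
The factor j**2 + j/4 + 11/9 splits as (j - a)(j - a') with a = (-1/8) - ((1/24)*sqrt(695))*i, a' = (-1/8) + ((1/24)*sqrt(695))*i. At the order-3 pole a set g(j) = (j - a)^3*f(j) = [21*j/4 - 19/9] / (j - a')^3.
Order-3 pole: residue = g''(a)/2; g''((-1/8) - ((1/24)*sqrt(695))*i) = -((8263296/335702375)*sqrt(695))*i, so the residue is -((4131648/335702375)*sqrt(695))*i.
The factor j**2 + j/4 + 11/9 splits as (j - a)(j - a') with a = (-1/8) + ((1/24)*sqrt(695))*i, a' = (-1/8) - ((1/24)*sqrt(695))*i. At the order-3 pole a set g(j) = (j - a)^3*f(j) = [21*j/4 - 19/9] / (j - a')^3.
Order-3 pole: residue = g''(a)/2; g''((-1/8) + ((1/24)*sqrt(695))*i) = ((8263296/335702375)*sqrt(695))*i, so the residue is ((4131648/335702375)*sqrt(695))*i.
List the singular points by increasing real part (a conjugate pair: the negative imaginary part first).


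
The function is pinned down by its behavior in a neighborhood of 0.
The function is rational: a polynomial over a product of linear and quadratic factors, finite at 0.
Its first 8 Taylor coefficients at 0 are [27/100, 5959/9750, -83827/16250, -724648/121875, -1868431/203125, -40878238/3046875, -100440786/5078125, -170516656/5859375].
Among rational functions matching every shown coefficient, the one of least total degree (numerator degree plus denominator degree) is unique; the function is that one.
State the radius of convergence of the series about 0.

The radius of convergence is -3/2 + (1/2)*sqrt(19).

No rational of total degree below 4 reproduces all 8 coefficients; solving the [2/2] Pade equations on them gives f(u) = (15*u**2 - 28*u/39 - 27/40)/(u**2 + 3*u - 5/2), whose expansion matches every shown term.
Denominator factor (u**2 + 3*u - 5/2): discriminant 19, real irrational roots -3/2 + (1/2)*sqrt(19) and -3/2 - (1/2)*sqrt(19); poles of order 1, moduli -3/2 + (1/2)*sqrt(19) and 3/2 + (1/2)*sqrt(19).
The radius of convergence is the smallest modulus among the singular points: -3/2 + (1/2)*sqrt(19).


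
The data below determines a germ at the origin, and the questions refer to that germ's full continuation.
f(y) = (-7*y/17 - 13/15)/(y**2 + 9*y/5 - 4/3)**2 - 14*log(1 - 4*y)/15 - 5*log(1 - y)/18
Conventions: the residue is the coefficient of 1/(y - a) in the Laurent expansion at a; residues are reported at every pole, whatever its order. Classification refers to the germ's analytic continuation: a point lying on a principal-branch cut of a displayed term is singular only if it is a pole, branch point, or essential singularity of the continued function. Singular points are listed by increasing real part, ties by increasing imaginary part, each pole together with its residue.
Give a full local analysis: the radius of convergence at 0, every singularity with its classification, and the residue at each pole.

Denominator factor (y**2 + 9*y/5 - 4/3)^2: discriminant 643/75, real irrational roots -9/10 + (1/30)*sqrt(1929) and -9/10 - (1/30)*sqrt(1929); poles of order 2, moduli -9/10 + (1/30)*sqrt(1929) and 9/10 + (1/30)*sqrt(1929).
Branch term (-14/15)*log(1 - y/(1/4)): its argument vanishes at y = 1/4, a logarithmic branch point, modulus 1/4.
Branch term (-5/18)*log(1 - y/(1)): its argument vanishes at y = 1, a logarithmic branch point, modulus 1.
The radius of convergence is the smallest modulus among the singular points: 1/4.
The branch terms are analytic at -9/10 - (1/30)*sqrt(1929) and contribute nothing to the residue; only the rational part matters.
The factor y**2 + 9*y/5 - 4/3 splits as (y - a)(y - a') with a = -9/10 - (1/30)*sqrt(1929), a' = -9/10 + (1/30)*sqrt(1929). At the order-2 pole a set g(y) = (y - a)^2*(rational part) = [-7*y/17 - 13/15] / (y - a')^2.
Order-2 pole: residue = g'(a); g'(-9/10 - (1/30)*sqrt(1929)) = -(6325/7028633)*sqrt(1929), so the residue is -(6325/7028633)*sqrt(1929).
The branch terms are analytic at -9/10 + (1/30)*sqrt(1929) and contribute nothing to the residue; only the rational part matters.
The factor y**2 + 9*y/5 - 4/3 splits as (y - a)(y - a') with a = -9/10 + (1/30)*sqrt(1929), a' = -9/10 - (1/30)*sqrt(1929). At the order-2 pole a set g(y) = (y - a)^2*(rational part) = [-7*y/17 - 13/15] / (y - a')^2.
Order-2 pole: residue = g'(a); g'(-9/10 + (1/30)*sqrt(1929)) = (6325/7028633)*sqrt(1929), so the residue is (6325/7028633)*sqrt(1929).
List the singular points by increasing real part (a conjugate pair: the negative imaginary part first).

Radius of convergence at 0: 1/4.
At -9/10 - (1/30)*sqrt(1929): a pole of order 2; residue -(6325/7028633)*sqrt(1929).
At 1/4: a logarithmic branch point.
At -9/10 + (1/30)*sqrt(1929): a pole of order 2; residue (6325/7028633)*sqrt(1929).
At 1: a logarithmic branch point.


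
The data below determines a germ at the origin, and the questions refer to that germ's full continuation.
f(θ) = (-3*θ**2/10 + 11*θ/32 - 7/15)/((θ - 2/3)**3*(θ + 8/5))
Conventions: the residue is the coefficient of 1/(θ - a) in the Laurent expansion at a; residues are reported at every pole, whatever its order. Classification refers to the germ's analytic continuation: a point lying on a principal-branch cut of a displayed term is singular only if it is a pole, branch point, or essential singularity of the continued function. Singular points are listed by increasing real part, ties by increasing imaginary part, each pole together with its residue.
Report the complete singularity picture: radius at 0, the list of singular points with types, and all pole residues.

Denominator factor (θ - 2/3)^3: pole of order 3 at 2/3, modulus 2/3.
Denominator factor (θ + 8/5): pole of order 1 at -8/5, modulus 8/5.
The radius of convergence is the smallest modulus among the singular points: 2/3.
At the order-1 pole -8/5 set g(θ) = (θ - (-8/5))*f(θ) = (-3*θ**2/10 + 11*θ/32 - 7/15)/(θ - 2/3)**3.
Simple pole: residue = g(a) at a = -8/5, which is 24093/157216.
At the order-3 pole 2/3 set g(θ) = (θ - (2/3))^3*f(θ) = (-3*θ**2/10 + 11*θ/32 - 7/15)/(θ + 8/5).
Order-3 pole: residue = g''(a)/2; g''(2/3) = -24093/78608, so the residue is -24093/157216.
List the singular points by increasing real part (a conjugate pair: the negative imaginary part first).

Radius of convergence at 0: 2/3.
At -8/5: a pole of order 1; residue 24093/157216.
At 2/3: a pole of order 3; residue -24093/157216.


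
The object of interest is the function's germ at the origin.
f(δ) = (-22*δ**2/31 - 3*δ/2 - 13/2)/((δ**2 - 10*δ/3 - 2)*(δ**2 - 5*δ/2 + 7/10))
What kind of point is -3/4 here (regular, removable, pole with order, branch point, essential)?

The point is a regular point.

Denominator factors: δ**2 - 5*δ/2 + 7/10 = 251/80 at δ = -3/4; δ**2 - 10*δ/3 - 2 = 17/16 at δ = -3/4 — none vanishes.
So the germ continues analytically to -3/4.


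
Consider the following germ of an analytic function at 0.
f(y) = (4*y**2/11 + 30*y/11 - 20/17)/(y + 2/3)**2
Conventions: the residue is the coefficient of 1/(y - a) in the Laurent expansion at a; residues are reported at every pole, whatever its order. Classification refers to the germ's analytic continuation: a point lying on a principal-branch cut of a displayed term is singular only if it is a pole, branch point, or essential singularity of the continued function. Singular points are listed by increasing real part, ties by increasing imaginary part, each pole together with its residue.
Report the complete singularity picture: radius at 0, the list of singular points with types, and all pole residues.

Radius of convergence at 0: 2/3.
At -2/3: a pole of order 2; residue 74/33.

Denominator factor (y + 2/3)^2: pole of order 2 at -2/3, modulus 2/3.
The radius of convergence is the smallest modulus among the singular points: 2/3.
At the order-2 pole -2/3 set g(y) = (y - (-2/3))^2*f(y) = 4*y**2/11 + 30*y/11 - 20/17.
Order-2 pole: residue = g'(a); g'(-2/3) = 74/33, so the residue is 74/33.


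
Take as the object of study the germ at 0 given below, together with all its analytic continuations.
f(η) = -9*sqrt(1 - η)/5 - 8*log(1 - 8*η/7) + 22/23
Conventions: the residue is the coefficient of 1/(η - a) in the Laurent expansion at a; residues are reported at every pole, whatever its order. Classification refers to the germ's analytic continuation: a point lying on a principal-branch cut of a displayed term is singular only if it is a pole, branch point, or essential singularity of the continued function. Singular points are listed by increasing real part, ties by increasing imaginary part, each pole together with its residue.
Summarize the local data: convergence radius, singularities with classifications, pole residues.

Branch term (-9/5)*sqrt(1 - η/(1)): its argument vanishes at η = 1, a square-root branch point, modulus 1.
Branch term (-8)*log(1 - η/(7/8)): its argument vanishes at η = 7/8, a logarithmic branch point, modulus 7/8.
The radius of convergence is the smallest modulus among the singular points: 7/8.
List the singular points by increasing real part (a conjugate pair: the negative imaginary part first).

Radius of convergence at 0: 7/8.
At 7/8: a logarithmic branch point.
At 1: an algebraic (square-root) branch point.


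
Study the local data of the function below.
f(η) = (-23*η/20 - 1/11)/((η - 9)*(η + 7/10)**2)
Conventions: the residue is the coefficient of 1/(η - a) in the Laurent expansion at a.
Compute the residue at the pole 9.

The residue is -11485/103499.

At the order-1 pole 9 set g(η) = (η - (9))*f(η) = (-23*η/20 - 1/11)/(η + 7/10)**2.
Simple pole: residue = g(a) at a = 9, which is -11485/103499.


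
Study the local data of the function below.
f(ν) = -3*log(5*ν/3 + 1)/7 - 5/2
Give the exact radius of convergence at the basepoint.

Branch term (-3/7)*log(1 - ν/(-3/5)): its argument vanishes at ν = -3/5, a logarithmic branch point, modulus 3/5.
The radius of convergence is the smallest modulus among the singular points: 3/5.

The radius of convergence is 3/5.


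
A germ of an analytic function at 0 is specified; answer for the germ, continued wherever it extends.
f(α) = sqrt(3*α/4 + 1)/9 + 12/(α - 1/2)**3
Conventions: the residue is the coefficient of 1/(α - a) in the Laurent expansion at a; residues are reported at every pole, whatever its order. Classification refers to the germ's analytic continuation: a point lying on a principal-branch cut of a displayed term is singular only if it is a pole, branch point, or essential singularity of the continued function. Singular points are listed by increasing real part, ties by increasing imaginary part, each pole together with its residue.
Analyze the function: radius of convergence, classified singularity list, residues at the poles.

Radius of convergence at 0: 1/2.
At -4/3: an algebraic (square-root) branch point.
At 1/2: a pole of order 3; residue 0.

Denominator factor (α - 1/2)^3: pole of order 3 at 1/2, modulus 1/2.
Branch term (1/9)*sqrt(1 - α/(-4/3)): its argument vanishes at α = -4/3, a square-root branch point, modulus 4/3.
The radius of convergence is the smallest modulus among the singular points: 1/2.
The branch term is analytic at 1/2 and contributes nothing to the residue; only the rational part matters.
At the order-3 pole 1/2 set g(α) = (α - (1/2))^3*(rational part) = 12.
Order-3 pole: residue = g''(a)/2; g''(1/2) = 0, so the residue is 0.
List the singular points by increasing real part (a conjugate pair: the negative imaginary part first).


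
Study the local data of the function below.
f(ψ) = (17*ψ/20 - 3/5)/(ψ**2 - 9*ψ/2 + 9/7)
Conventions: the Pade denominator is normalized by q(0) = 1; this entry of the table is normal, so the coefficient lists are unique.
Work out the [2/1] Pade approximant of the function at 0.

The Pade approximant has numerator coefficients [-7/15, 2191/4020, 2191/18090]; denominator coefficients [1, -1307/402].

Taylor coefficients needed (expand at 0): a_0 = -7/15, a_1 = -35/36, a_2 = -3283/1080, a_3 = -64043/6480.
Write the denominator as Q(ψ) = 1 + q1*ψ. Requiring Q*f - P = O(ψ^4) with deg P <= 2 kills the coefficients of ψ^3..ψ^3 in Q*f:
  ψ^3: a_3 + q1*a_2 = 0, i.e. -64043/6480 + (-3283/1080)*q1 = 0.
Solving this linear system: q1 = -1307/402.
The numerator is Q*f truncated at degree 2: P0 = a_0 = -7/15; P1 = a_1 + q1*a_0 = 2191/4020; P2 = a_2 + q1*a_1 = 2191/18090.


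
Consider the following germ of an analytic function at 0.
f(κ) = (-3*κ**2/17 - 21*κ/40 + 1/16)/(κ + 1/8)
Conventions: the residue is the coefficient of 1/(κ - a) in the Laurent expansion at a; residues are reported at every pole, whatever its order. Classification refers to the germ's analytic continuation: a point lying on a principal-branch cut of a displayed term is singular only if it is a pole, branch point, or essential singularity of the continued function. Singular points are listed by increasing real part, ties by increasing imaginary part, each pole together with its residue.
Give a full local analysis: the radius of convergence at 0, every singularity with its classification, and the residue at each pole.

Denominator factor (κ + 1/8): pole of order 1 at -1/8, modulus 1/8.
The radius of convergence is the smallest modulus among the singular points: 1/8.
At the order-1 pole -1/8 set g(κ) = (κ - (-1/8))*f(κ) = -3*κ**2/17 - 21*κ/40 + 1/16.
Simple pole: residue = g(a) at a = -1/8, which is 341/2720.

Radius of convergence at 0: 1/8.
At -1/8: a pole of order 1; residue 341/2720.


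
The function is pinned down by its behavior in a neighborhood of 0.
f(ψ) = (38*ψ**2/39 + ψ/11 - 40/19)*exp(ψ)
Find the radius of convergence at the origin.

The radius of convergence is infinite.

The factor exp(ψ) is entire and contributes no finite singular point.
The polynomial part has no poles.
No finite singular points: the Taylor series at 0 converges everywhere.


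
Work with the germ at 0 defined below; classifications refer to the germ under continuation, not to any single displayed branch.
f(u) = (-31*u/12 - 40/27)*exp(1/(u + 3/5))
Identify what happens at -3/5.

The point is an essential singularity.

The exponent 1/(u - (-3/5)) has a pole at -3/5, so exp(1/(u - (-3/5))) takes every nonzero value near it: an essential singularity (not a pole of any order).


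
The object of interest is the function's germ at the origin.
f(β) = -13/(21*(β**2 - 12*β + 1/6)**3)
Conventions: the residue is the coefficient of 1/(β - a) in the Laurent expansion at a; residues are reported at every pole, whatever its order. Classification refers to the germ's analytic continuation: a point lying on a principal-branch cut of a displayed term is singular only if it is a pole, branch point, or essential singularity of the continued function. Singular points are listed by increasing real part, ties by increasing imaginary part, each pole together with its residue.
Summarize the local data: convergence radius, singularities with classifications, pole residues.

Radius of convergence at 0: 6 - (1/6)*sqrt(1290).
At 6 - (1/6)*sqrt(1290): a pole of order 3; residue (117/278274500)*sqrt(1290).
At 6 + (1/6)*sqrt(1290): a pole of order 3; residue -(117/278274500)*sqrt(1290).

Denominator factor (β**2 - 12*β + 1/6)^3: discriminant 430/3, real irrational roots 6 + (1/6)*sqrt(1290) and 6 - (1/6)*sqrt(1290); poles of order 3, moduli 6 + (1/6)*sqrt(1290) and 6 - (1/6)*sqrt(1290).
The radius of convergence is the smallest modulus among the singular points: 6 - (1/6)*sqrt(1290).
The factor β**2 - 12*β + 1/6 splits as (β - a)(β - a') with a = 6 - (1/6)*sqrt(1290), a' = 6 + (1/6)*sqrt(1290). At the order-3 pole a set g(β) = (β - a)^3*f(β) = [-13/21] / (β - a')^3.
Order-3 pole: residue = g''(a)/2; g''(6 - (1/6)*sqrt(1290)) = (117/139137250)*sqrt(1290), so the residue is (117/278274500)*sqrt(1290).
The factor β**2 - 12*β + 1/6 splits as (β - a)(β - a') with a = 6 + (1/6)*sqrt(1290), a' = 6 - (1/6)*sqrt(1290). At the order-3 pole a set g(β) = (β - a)^3*f(β) = [-13/21] / (β - a')^3.
Order-3 pole: residue = g''(a)/2; g''(6 + (1/6)*sqrt(1290)) = -(117/139137250)*sqrt(1290), so the residue is -(117/278274500)*sqrt(1290).
List the singular points by increasing real part (a conjugate pair: the negative imaginary part first).
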